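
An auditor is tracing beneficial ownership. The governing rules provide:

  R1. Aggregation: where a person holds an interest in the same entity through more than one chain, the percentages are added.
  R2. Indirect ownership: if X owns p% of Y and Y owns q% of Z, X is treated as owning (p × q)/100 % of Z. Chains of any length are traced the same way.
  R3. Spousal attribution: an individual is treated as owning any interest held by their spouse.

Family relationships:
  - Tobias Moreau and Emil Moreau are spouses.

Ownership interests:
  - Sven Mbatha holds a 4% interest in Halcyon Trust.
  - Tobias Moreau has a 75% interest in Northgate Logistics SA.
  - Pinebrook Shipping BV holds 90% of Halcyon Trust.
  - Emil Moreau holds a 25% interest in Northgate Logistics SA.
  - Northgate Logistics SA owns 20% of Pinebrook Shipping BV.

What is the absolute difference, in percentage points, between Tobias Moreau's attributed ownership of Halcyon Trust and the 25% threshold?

7

By spousal attribution (R3), Tobias Moreau is treated as also owning Emil Moreau's interest in Northgate Logistics SA, giving 75% + 25% = 100%.
Chain via Northgate Logistics SA → Pinebrook Shipping BV (R2): 100% × 20% × 90% = 18% of Halcyon Trust.
18% falls short of the 25% threshold by 7 percentage points.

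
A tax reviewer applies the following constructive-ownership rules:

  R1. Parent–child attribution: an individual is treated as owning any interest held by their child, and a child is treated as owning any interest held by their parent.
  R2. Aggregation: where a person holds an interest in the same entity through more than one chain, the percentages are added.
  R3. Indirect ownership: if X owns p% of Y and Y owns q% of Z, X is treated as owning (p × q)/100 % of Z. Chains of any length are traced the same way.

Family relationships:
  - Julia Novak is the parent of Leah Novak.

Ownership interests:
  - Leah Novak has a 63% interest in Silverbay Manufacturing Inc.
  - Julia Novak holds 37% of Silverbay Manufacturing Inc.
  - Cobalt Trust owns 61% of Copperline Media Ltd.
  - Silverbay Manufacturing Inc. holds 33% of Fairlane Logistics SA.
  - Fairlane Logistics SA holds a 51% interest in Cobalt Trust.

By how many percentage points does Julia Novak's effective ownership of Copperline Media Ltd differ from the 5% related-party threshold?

By parent–child attribution (R1), Julia Novak is treated as also owning Leah Novak's interest in Silverbay Manufacturing Inc, giving 37% + 63% = 100%.
Chain via Silverbay Manufacturing Inc. → Fairlane Logistics SA → Cobalt Trust (R3): 100% × 33% × 51% × 61% = 10.2663% of Copperline Media Ltd.
10.2663% exceeds the 5% threshold by 5.2663 percentage points.

5.2663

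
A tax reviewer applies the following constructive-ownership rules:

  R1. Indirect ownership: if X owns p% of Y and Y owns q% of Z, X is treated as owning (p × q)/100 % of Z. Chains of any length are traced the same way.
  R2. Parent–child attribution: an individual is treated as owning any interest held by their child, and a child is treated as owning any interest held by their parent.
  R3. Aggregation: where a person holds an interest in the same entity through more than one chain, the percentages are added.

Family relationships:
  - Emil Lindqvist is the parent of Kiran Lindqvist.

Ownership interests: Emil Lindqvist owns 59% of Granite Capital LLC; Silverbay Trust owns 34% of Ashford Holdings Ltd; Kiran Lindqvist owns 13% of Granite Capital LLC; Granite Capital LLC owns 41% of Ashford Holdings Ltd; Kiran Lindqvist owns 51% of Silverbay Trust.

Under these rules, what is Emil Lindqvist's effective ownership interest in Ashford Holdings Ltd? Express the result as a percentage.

46.86%

By parent–child attribution (R2), Emil Lindqvist is treated as also owning Kiran Lindqvist's interest in Granite Capital LLC, giving 59% + 13% = 72%.
By parent–child attribution (R2), Emil Lindqvist is treated as owning Kiran Lindqvist's 51% interest in Silverbay Trust.
Chain via Granite Capital LLC (R1): 72% × 41% = 29.52% of Ashford Holdings Ltd.
Chain via Silverbay Trust (R1): 51% × 34% = 17.34% of Ashford Holdings Ltd.
Aggregating (R3): 29.52% + 17.34% = 46.86%.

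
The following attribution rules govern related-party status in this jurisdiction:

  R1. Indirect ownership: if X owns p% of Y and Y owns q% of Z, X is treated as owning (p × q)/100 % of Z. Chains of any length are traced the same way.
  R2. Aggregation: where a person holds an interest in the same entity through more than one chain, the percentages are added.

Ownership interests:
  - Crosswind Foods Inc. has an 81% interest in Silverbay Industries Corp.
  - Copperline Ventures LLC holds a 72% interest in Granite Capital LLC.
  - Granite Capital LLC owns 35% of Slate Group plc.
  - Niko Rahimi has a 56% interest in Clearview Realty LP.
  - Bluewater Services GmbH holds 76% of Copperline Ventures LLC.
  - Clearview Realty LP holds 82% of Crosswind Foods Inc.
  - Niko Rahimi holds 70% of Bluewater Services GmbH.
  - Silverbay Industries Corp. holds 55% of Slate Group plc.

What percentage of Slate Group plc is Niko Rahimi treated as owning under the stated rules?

33.86376%

Chain via Bluewater Services GmbH → Copperline Ventures LLC → Granite Capital LLC (R1): 70% × 76% × 72% × 35% = 13.4064% of Slate Group plc.
Chain via Clearview Realty LP → Crosswind Foods Inc. → Silverbay Industries Corp. (R1): 56% × 82% × 81% × 55% = 20.45736% of Slate Group plc.
Aggregating (R2): 13.4064% + 20.45736% = 33.86376%.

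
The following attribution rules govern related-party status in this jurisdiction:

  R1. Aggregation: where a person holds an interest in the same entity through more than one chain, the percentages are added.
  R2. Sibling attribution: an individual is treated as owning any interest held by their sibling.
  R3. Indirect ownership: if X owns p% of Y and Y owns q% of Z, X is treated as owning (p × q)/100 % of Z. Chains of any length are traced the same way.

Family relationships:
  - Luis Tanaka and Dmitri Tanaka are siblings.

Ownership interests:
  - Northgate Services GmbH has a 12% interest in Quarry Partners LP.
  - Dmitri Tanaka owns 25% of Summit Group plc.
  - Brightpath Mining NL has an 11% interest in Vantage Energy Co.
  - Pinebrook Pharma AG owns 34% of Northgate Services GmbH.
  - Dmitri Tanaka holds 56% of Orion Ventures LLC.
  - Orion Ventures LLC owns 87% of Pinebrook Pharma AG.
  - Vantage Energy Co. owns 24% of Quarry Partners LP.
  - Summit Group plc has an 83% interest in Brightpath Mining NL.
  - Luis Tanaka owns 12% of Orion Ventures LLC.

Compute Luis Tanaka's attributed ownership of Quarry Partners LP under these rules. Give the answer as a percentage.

By sibling attribution (R2), Luis Tanaka is treated as also owning Dmitri Tanaka's interest in Orion Ventures LLC, giving 12% + 56% = 68%.
By sibling attribution (R2), Luis Tanaka is treated as owning Dmitri Tanaka's 25% interest in Summit Group plc.
Chain via Orion Ventures LLC → Pinebrook Pharma AG → Northgate Services GmbH (R3): 68% × 87% × 34% × 12% = 2.413728% of Quarry Partners LP.
Chain via Summit Group plc → Brightpath Mining NL → Vantage Energy Co. (R3): 25% × 83% × 11% × 24% = 0.5478% of Quarry Partners LP.
Aggregating (R1): 2.413728% + 0.5478% = 2.961528%.

2.961528%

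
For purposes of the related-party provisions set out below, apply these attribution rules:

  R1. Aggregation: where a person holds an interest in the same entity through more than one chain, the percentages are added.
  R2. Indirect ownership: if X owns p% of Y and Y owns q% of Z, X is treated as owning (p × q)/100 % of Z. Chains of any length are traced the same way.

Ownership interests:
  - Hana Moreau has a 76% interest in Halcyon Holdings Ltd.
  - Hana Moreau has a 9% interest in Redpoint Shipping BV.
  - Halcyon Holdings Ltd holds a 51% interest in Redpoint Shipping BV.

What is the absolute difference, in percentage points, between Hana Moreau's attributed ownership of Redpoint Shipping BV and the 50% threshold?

2.24

Chain via Halcyon Holdings Ltd (R2): 76% × 51% = 38.76% of Redpoint Shipping BV.
Direct interest in Redpoint Shipping BV: 9%.
Aggregating (R1): 38.76% + 9% = 47.76%.
47.76% falls short of the 50% threshold by 2.24 percentage points.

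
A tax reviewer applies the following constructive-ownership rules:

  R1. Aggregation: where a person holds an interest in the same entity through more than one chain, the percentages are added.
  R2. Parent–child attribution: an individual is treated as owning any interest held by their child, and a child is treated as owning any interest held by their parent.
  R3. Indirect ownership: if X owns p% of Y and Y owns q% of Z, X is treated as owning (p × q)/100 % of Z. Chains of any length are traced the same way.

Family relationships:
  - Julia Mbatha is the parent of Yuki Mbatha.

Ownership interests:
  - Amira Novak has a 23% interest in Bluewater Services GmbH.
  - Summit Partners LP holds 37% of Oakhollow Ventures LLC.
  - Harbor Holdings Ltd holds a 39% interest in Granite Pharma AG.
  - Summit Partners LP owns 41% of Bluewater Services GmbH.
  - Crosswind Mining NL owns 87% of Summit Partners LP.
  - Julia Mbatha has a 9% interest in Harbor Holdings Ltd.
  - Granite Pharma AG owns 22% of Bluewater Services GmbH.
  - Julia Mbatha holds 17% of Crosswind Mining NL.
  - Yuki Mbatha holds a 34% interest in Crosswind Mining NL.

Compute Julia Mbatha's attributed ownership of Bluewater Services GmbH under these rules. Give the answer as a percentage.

18.9639%

By parent–child attribution (R2), Julia Mbatha is treated as also owning Yuki Mbatha's interest in Crosswind Mining NL, giving 17% + 34% = 51%.
Chain via Harbor Holdings Ltd → Granite Pharma AG (R3): 9% × 39% × 22% = 0.7722% of Bluewater Services GmbH.
Chain via Crosswind Mining NL → Summit Partners LP (R3): 51% × 87% × 41% = 18.1917% of Bluewater Services GmbH.
Aggregating (R1): 0.7722% + 18.1917% = 18.9639%.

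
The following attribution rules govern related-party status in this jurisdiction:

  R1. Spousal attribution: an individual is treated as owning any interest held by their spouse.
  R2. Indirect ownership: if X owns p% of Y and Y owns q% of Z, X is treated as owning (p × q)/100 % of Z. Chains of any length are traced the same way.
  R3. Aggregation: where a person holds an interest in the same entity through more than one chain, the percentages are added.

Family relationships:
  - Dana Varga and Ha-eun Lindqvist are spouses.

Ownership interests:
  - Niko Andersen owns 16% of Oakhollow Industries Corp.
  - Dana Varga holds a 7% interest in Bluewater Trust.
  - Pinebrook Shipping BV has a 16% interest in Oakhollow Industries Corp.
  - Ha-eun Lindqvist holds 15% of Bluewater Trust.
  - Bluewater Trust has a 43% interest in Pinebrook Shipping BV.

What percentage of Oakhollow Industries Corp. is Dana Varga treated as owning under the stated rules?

By spousal attribution (R1), Dana Varga is treated as also owning Ha-eun Lindqvist's interest in Bluewater Trust, giving 7% + 15% = 22%.
Chain via Bluewater Trust → Pinebrook Shipping BV (R2): 22% × 43% × 16% = 1.5136% of Oakhollow Industries Corp.

1.5136%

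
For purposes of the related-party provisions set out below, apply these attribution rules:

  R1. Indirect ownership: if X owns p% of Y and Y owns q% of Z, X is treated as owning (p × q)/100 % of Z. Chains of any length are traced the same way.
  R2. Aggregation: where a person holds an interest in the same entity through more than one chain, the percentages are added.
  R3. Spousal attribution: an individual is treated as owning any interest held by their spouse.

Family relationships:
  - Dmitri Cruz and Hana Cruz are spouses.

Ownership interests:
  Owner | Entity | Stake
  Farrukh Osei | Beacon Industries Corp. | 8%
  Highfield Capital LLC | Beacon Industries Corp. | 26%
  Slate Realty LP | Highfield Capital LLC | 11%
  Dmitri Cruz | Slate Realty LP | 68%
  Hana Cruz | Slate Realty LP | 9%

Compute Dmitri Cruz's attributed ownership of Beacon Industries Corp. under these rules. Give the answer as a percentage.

2.2022%

By spousal attribution (R3), Dmitri Cruz is treated as also owning Hana Cruz's interest in Slate Realty LP, giving 68% + 9% = 77%.
Chain via Slate Realty LP → Highfield Capital LLC (R1): 77% × 11% × 26% = 2.2022% of Beacon Industries Corp.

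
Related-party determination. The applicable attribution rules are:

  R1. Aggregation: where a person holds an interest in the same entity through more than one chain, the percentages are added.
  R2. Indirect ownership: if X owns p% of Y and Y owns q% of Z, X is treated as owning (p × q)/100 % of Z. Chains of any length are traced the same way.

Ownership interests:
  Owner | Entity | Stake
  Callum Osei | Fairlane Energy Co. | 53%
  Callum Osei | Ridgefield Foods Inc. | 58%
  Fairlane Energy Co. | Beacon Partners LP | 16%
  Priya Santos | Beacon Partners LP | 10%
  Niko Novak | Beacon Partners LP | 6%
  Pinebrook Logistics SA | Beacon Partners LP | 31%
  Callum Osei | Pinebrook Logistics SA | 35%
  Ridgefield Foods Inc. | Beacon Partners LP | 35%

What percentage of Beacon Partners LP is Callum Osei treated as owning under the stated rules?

39.63%

Chain via Pinebrook Logistics SA (R2): 35% × 31% = 10.85% of Beacon Partners LP.
Chain via Ridgefield Foods Inc. (R2): 58% × 35% = 20.3% of Beacon Partners LP.
Chain via Fairlane Energy Co. (R2): 53% × 16% = 8.48% of Beacon Partners LP.
Aggregating (R1): 10.85% + 20.3% + 8.48% = 39.63%.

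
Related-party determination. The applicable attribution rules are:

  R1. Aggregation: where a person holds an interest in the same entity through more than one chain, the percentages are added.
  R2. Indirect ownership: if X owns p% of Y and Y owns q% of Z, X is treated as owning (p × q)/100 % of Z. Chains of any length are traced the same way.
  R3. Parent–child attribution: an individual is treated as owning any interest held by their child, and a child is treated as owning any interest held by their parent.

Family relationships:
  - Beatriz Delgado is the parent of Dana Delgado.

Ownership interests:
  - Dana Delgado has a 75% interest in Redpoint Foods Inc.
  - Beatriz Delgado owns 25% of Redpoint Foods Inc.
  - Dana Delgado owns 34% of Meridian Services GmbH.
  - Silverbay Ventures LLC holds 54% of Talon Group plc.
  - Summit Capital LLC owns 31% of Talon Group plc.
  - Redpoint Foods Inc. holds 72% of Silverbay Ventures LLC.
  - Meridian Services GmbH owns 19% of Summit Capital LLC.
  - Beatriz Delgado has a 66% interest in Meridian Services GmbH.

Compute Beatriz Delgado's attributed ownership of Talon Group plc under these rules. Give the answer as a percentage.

By parent–child attribution (R3), Beatriz Delgado is treated as also owning Dana Delgado's interest in Redpoint Foods Inc, giving 25% + 75% = 100%.
By parent–child attribution (R3), Beatriz Delgado is treated as also owning Dana Delgado's interest in Meridian Services GmbH, giving 66% + 34% = 100%.
Chain via Redpoint Foods Inc. → Silverbay Ventures LLC (R2): 100% × 72% × 54% = 38.88% of Talon Group plc.
Chain via Meridian Services GmbH → Summit Capital LLC (R2): 100% × 19% × 31% = 5.89% of Talon Group plc.
Aggregating (R1): 38.88% + 5.89% = 44.77%.

44.77%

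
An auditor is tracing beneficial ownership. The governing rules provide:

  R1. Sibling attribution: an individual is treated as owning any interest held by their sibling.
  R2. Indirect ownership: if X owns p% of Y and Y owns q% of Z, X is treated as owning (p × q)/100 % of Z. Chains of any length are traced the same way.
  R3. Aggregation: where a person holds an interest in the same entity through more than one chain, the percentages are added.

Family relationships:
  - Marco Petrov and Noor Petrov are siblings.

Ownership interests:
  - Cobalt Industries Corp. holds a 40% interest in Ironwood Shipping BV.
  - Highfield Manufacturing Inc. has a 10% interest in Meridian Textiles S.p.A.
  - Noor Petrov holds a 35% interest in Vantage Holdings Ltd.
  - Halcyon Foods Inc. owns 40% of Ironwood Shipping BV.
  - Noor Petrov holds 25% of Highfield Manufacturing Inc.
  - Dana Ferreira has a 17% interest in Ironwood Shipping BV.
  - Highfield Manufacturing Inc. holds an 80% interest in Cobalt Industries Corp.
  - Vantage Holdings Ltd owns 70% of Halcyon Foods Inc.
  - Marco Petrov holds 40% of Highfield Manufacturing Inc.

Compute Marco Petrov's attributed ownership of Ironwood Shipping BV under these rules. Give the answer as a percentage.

30.6%

By sibling attribution (R1), Marco Petrov is treated as also owning Noor Petrov's interest in Highfield Manufacturing Inc, giving 40% + 25% = 65%.
By sibling attribution (R1), Marco Petrov is treated as owning Noor Petrov's 35% interest in Vantage Holdings Ltd.
Chain via Highfield Manufacturing Inc. → Cobalt Industries Corp. (R2): 65% × 80% × 40% = 20.8% of Ironwood Shipping BV.
Chain via Vantage Holdings Ltd → Halcyon Foods Inc. (R2): 35% × 70% × 40% = 9.8% of Ironwood Shipping BV.
Aggregating (R3): 20.8% + 9.8% = 30.6%.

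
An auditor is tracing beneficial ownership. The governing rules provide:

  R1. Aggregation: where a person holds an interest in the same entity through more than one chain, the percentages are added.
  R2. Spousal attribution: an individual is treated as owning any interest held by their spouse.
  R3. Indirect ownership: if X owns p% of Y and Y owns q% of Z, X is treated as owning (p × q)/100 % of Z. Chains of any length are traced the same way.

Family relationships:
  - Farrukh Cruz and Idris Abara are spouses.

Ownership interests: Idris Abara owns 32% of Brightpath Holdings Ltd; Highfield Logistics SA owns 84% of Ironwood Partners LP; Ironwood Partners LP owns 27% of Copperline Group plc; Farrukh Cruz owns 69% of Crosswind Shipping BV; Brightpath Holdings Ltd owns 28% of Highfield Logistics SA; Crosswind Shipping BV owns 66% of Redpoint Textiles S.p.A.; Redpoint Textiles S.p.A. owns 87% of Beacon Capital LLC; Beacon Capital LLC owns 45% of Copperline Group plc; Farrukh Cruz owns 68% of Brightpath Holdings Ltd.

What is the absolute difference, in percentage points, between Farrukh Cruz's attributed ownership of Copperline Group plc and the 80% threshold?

55.82069

By spousal attribution (R2), Farrukh Cruz is treated as also owning Idris Abara's interest in Brightpath Holdings Ltd, giving 68% + 32% = 100%.
Chain via Crosswind Shipping BV → Redpoint Textiles S.p.A. → Beacon Capital LLC (R3): 69% × 66% × 87% × 45% = 17.82891% of Copperline Group plc.
Chain via Brightpath Holdings Ltd → Highfield Logistics SA → Ironwood Partners LP (R3): 100% × 28% × 84% × 27% = 6.3504% of Copperline Group plc.
Aggregating (R1): 17.82891% + 6.3504% = 24.17931%.
24.17931% falls short of the 80% threshold by 55.82069 percentage points.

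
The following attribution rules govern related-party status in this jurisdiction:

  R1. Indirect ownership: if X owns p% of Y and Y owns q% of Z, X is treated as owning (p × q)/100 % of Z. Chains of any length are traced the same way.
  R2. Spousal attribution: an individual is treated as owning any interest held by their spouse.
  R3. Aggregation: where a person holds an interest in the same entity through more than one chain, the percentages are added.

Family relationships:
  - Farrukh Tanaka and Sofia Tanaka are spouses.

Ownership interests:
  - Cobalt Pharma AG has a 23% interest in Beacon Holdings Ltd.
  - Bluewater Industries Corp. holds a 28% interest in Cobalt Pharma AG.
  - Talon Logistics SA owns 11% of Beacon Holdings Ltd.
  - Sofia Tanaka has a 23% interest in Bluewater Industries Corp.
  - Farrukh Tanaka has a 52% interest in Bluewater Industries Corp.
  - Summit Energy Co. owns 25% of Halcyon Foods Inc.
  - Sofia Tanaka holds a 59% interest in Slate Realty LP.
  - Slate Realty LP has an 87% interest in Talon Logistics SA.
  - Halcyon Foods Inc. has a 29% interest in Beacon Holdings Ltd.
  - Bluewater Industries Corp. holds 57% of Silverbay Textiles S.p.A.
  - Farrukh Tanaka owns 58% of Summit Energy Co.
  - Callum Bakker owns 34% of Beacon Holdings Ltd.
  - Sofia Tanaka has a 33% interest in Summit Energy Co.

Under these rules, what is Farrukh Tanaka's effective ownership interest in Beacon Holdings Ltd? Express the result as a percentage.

By spousal attribution (R2), Farrukh Tanaka is treated as also owning Sofia Tanaka's interest in Bluewater Industries Corp, giving 52% + 23% = 75%.
By spousal attribution (R2), Farrukh Tanaka is treated as also owning Sofia Tanaka's interest in Summit Energy Co, giving 58% + 33% = 91%.
By spousal attribution (R2), Farrukh Tanaka is treated as owning Sofia Tanaka's 59% interest in Slate Realty LP.
Chain via Bluewater Industries Corp. → Cobalt Pharma AG (R1): 75% × 28% × 23% = 4.83% of Beacon Holdings Ltd.
Chain via Summit Energy Co. → Halcyon Foods Inc. (R1): 91% × 25% × 29% = 6.5975% of Beacon Holdings Ltd.
Chain via Slate Realty LP → Talon Logistics SA (R1): 59% × 87% × 11% = 5.6463% of Beacon Holdings Ltd.
Aggregating (R3): 4.83% + 6.5975% + 5.6463% = 17.0738%.

17.0738%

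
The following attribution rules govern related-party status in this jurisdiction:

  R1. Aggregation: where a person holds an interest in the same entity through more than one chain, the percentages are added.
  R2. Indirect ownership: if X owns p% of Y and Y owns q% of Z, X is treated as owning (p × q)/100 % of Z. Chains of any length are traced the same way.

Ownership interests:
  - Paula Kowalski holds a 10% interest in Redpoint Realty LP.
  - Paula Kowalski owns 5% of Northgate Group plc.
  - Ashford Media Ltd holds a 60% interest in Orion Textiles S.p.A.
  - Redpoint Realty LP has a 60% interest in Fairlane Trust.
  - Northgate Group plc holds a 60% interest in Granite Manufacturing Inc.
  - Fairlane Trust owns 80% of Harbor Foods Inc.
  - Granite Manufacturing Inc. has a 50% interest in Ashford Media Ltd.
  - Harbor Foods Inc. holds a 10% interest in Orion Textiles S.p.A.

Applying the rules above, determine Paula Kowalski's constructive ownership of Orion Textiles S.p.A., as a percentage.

1.38%

Chain via Northgate Group plc → Granite Manufacturing Inc. → Ashford Media Ltd (R2): 5% × 60% × 50% × 60% = 0.9% of Orion Textiles S.p.A.
Chain via Redpoint Realty LP → Fairlane Trust → Harbor Foods Inc. (R2): 10% × 60% × 80% × 10% = 0.48% of Orion Textiles S.p.A.
Aggregating (R1): 0.9% + 0.48% = 1.38%.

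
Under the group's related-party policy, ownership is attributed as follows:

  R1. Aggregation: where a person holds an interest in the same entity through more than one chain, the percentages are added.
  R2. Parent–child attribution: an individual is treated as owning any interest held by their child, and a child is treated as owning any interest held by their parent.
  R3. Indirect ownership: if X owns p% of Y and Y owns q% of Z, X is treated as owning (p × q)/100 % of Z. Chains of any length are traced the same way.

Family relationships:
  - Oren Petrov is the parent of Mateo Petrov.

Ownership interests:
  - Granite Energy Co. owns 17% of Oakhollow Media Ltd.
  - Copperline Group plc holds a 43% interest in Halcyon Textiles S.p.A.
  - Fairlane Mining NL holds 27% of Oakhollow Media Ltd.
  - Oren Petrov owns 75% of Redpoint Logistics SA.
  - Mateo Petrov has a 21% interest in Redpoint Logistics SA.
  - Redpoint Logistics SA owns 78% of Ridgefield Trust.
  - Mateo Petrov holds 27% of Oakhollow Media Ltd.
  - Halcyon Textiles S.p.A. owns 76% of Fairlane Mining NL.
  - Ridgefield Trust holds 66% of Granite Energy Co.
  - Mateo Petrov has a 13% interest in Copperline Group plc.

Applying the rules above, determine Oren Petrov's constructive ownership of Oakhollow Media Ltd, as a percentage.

36.548604%

By parent–child attribution (R2), Oren Petrov is treated as also owning Mateo Petrov's interest in Redpoint Logistics SA, giving 75% + 21% = 96%.
By parent–child attribution (R2), Oren Petrov is treated as owning Mateo Petrov's 13% interest in Copperline Group plc.
By parent–child attribution (R2), Oren Petrov is treated as owning Mateo Petrov's 27% interest in Oakhollow Media Ltd.
Chain via Redpoint Logistics SA → Ridgefield Trust → Granite Energy Co. (R3): 96% × 78% × 66% × 17% = 8.401536% of Oakhollow Media Ltd.
Chain via Copperline Group plc → Halcyon Textiles S.p.A. → Fairlane Mining NL (R3): 13% × 43% × 76% × 27% = 1.147068% of Oakhollow Media Ltd.
Direct interest in Oakhollow Media Ltd: 27%.
Aggregating (R1): 8.401536% + 1.147068% + 27% = 36.548604%.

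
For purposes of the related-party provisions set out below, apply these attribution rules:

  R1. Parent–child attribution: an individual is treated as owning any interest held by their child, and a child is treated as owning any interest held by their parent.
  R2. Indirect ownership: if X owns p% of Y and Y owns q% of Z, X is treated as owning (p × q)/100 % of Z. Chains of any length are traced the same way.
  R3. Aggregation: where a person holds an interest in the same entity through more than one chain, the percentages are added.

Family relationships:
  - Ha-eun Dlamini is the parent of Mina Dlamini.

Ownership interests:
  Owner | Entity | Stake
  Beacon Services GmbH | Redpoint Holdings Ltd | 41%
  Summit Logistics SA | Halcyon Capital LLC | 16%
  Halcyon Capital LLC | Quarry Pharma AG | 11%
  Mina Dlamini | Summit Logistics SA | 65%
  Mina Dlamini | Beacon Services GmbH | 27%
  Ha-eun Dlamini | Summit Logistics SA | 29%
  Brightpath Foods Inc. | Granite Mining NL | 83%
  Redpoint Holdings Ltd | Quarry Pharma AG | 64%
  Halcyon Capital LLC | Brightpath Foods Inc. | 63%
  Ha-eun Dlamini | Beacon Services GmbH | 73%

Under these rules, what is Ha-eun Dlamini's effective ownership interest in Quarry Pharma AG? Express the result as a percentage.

By parent–child attribution (R1), Ha-eun Dlamini is treated as also owning Mina Dlamini's interest in Beacon Services GmbH, giving 73% + 27% = 100%.
By parent–child attribution (R1), Ha-eun Dlamini is treated as also owning Mina Dlamini's interest in Summit Logistics SA, giving 29% + 65% = 94%.
Chain via Beacon Services GmbH → Redpoint Holdings Ltd (R2): 100% × 41% × 64% = 26.24% of Quarry Pharma AG.
Chain via Summit Logistics SA → Halcyon Capital LLC (R2): 94% × 16% × 11% = 1.6544% of Quarry Pharma AG.
Aggregating (R3): 26.24% + 1.6544% = 27.8944%.

27.8944%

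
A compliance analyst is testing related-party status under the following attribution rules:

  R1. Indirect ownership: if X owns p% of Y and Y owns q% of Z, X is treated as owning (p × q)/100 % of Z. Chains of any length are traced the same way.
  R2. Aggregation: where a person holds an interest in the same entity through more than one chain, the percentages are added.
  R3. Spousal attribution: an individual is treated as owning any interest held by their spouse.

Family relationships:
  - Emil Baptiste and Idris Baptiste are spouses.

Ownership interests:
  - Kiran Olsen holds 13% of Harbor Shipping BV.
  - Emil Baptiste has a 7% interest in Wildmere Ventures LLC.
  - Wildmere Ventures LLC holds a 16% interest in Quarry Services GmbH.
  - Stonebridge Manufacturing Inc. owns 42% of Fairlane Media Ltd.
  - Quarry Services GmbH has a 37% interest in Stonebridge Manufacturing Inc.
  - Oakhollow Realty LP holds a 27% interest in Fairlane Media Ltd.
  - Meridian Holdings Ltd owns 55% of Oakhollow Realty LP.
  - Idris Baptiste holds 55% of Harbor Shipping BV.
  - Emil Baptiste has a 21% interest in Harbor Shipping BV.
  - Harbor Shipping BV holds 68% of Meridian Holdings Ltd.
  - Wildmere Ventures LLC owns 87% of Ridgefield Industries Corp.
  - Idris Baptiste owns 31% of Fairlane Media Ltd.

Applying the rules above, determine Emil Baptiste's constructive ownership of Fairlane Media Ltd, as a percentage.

38.848528%

By spousal attribution (R3), Emil Baptiste is treated as also owning Idris Baptiste's interest in Harbor Shipping BV, giving 21% + 55% = 76%.
By spousal attribution (R3), Emil Baptiste is treated as owning Idris Baptiste's 31% interest in Fairlane Media Ltd.
Chain via Harbor Shipping BV → Meridian Holdings Ltd → Oakhollow Realty LP (R1): 76% × 68% × 55% × 27% = 7.67448% of Fairlane Media Ltd.
Chain via Wildmere Ventures LLC → Quarry Services GmbH → Stonebridge Manufacturing Inc. (R1): 7% × 16% × 37% × 42% = 0.174048% of Fairlane Media Ltd.
Direct interest in Fairlane Media Ltd: 31%.
Aggregating (R2): 7.67448% + 0.174048% + 31% = 38.848528%.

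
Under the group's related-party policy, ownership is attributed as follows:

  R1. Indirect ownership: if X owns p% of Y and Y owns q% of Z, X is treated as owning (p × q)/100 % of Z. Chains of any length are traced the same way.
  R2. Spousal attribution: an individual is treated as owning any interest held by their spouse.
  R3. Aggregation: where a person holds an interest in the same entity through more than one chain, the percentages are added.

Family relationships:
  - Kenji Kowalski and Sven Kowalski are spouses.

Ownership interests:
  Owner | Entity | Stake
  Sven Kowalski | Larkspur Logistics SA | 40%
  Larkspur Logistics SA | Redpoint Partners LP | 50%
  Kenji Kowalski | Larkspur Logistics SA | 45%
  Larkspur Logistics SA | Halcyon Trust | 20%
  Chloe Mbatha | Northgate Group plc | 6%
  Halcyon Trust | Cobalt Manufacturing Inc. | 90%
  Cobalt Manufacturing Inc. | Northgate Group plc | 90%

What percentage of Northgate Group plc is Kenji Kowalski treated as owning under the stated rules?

By spousal attribution (R2), Kenji Kowalski is treated as also owning Sven Kowalski's interest in Larkspur Logistics SA, giving 45% + 40% = 85%.
Chain via Larkspur Logistics SA → Halcyon Trust → Cobalt Manufacturing Inc. (R1): 85% × 20% × 90% × 90% = 13.77% of Northgate Group plc.

13.77%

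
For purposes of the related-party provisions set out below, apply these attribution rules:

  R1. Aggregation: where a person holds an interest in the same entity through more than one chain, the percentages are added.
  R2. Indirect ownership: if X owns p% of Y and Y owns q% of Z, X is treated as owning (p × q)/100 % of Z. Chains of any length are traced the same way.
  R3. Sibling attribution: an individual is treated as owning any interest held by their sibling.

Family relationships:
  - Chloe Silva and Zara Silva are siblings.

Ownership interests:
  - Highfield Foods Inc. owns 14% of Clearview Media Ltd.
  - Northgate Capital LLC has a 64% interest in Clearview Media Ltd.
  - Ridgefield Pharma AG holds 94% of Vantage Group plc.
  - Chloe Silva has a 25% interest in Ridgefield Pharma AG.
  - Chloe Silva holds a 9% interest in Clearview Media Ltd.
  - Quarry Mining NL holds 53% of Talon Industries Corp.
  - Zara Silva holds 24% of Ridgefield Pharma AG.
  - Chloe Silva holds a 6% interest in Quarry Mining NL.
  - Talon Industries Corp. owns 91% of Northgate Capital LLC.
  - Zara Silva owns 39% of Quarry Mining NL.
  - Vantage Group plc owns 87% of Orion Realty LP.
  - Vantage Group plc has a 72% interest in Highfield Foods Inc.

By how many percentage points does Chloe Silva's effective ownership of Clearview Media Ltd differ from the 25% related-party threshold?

2.533088

By sibling attribution (R3), Chloe Silva is treated as also owning Zara Silva's interest in Quarry Mining NL, giving 6% + 39% = 45%.
By sibling attribution (R3), Chloe Silva is treated as also owning Zara Silva's interest in Ridgefield Pharma AG, giving 25% + 24% = 49%.
Chain via Quarry Mining NL → Talon Industries Corp. → Northgate Capital LLC (R2): 45% × 53% × 91% × 64% = 13.89024% of Clearview Media Ltd.
Chain via Ridgefield Pharma AG → Vantage Group plc → Highfield Foods Inc. (R2): 49% × 94% × 72% × 14% = 4.642848% of Clearview Media Ltd.
Direct interest in Clearview Media Ltd: 9%.
Aggregating (R1): 13.89024% + 4.642848% + 9% = 27.533088%.
27.533088% exceeds the 25% threshold by 2.533088 percentage points.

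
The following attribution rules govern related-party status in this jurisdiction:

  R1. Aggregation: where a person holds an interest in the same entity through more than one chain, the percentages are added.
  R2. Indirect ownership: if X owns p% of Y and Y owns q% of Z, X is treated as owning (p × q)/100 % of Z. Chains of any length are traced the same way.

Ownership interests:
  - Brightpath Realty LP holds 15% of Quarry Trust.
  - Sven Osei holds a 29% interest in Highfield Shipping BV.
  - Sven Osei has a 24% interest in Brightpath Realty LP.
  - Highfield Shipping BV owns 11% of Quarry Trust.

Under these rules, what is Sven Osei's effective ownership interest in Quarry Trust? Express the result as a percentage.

6.79%

Chain via Brightpath Realty LP (R2): 24% × 15% = 3.6% of Quarry Trust.
Chain via Highfield Shipping BV (R2): 29% × 11% = 3.19% of Quarry Trust.
Aggregating (R1): 3.6% + 3.19% = 6.79%.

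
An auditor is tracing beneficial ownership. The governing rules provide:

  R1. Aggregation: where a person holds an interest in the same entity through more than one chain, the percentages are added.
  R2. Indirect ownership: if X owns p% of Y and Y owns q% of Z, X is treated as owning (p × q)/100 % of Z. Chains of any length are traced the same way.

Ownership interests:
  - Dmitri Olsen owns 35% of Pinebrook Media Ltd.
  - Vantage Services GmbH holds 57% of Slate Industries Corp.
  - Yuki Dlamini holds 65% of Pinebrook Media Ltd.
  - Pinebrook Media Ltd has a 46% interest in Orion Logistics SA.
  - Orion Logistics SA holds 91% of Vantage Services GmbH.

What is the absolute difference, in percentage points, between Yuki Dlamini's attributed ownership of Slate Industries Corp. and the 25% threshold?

Chain via Pinebrook Media Ltd → Orion Logistics SA → Vantage Services GmbH (R2): 65% × 46% × 91% × 57% = 15.50913% of Slate Industries Corp.
15.50913% falls short of the 25% threshold by 9.49087 percentage points.

9.49087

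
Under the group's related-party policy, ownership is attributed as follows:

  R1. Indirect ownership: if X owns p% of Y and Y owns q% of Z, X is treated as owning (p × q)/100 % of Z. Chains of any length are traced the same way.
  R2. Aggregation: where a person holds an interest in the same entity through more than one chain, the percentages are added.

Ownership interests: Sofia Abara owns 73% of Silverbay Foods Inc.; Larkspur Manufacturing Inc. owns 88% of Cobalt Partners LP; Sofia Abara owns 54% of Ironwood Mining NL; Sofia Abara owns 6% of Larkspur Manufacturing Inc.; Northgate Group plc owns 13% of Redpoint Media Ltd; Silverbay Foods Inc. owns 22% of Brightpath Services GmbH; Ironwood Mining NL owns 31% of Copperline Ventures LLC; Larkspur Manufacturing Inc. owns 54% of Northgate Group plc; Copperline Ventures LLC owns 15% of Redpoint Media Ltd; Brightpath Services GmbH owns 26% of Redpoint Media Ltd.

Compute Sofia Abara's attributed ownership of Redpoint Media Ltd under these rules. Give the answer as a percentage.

7.1078%

Chain via Larkspur Manufacturing Inc. → Northgate Group plc (R1): 6% × 54% × 13% = 0.4212% of Redpoint Media Ltd.
Chain via Ironwood Mining NL → Copperline Ventures LLC (R1): 54% × 31% × 15% = 2.511% of Redpoint Media Ltd.
Chain via Silverbay Foods Inc. → Brightpath Services GmbH (R1): 73% × 22% × 26% = 4.1756% of Redpoint Media Ltd.
Aggregating (R2): 0.4212% + 2.511% + 4.1756% = 7.1078%.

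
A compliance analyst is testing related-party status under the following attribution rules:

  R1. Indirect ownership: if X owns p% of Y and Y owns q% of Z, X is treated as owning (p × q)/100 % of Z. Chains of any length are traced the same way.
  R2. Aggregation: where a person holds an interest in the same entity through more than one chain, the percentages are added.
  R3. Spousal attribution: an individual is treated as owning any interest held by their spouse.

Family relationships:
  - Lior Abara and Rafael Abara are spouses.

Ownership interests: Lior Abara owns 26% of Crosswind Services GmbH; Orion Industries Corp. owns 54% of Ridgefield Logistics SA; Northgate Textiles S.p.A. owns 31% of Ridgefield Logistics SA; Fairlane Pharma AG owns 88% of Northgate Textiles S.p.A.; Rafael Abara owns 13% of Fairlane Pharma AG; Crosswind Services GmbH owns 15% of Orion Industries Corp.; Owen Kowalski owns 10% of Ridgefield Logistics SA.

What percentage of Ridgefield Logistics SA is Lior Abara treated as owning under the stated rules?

By spousal attribution (R3), Lior Abara is treated as owning Rafael Abara's 13% interest in Fairlane Pharma AG.
Chain via Crosswind Services GmbH → Orion Industries Corp. (R1): 26% × 15% × 54% = 2.106% of Ridgefield Logistics SA.
Chain via Fairlane Pharma AG → Northgate Textiles S.p.A. (R1): 13% × 88% × 31% = 3.5464% of Ridgefield Logistics SA.
Aggregating (R2): 2.106% + 3.5464% = 5.6524%.

5.6524%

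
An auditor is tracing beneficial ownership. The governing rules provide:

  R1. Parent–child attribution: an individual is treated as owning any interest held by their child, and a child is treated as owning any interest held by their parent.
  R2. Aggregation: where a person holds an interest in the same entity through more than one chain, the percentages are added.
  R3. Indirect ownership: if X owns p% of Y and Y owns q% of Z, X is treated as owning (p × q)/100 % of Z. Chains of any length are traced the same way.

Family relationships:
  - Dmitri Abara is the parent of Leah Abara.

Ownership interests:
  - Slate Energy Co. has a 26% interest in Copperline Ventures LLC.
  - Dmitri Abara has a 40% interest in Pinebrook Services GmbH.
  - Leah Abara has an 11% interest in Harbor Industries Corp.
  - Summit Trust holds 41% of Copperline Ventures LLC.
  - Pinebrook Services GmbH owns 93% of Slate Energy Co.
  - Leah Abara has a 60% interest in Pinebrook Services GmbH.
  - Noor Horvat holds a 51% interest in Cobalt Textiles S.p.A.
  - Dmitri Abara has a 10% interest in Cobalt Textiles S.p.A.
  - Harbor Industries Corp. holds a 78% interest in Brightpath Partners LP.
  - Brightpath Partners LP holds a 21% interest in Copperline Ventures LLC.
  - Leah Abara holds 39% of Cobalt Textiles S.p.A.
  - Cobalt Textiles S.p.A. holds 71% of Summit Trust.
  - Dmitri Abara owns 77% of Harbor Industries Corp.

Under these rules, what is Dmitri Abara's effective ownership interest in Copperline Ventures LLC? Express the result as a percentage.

By parent–child attribution (R1), Dmitri Abara is treated as also owning Leah Abara's interest in Pinebrook Services GmbH, giving 40% + 60% = 100%.
By parent–child attribution (R1), Dmitri Abara is treated as also owning Leah Abara's interest in Cobalt Textiles S.p.A, giving 10% + 39% = 49%.
By parent–child attribution (R1), Dmitri Abara is treated as also owning Leah Abara's interest in Harbor Industries Corp, giving 77% + 11% = 88%.
Chain via Pinebrook Services GmbH → Slate Energy Co. (R3): 100% × 93% × 26% = 24.18% of Copperline Ventures LLC.
Chain via Cobalt Textiles S.p.A. → Summit Trust (R3): 49% × 71% × 41% = 14.2639% of Copperline Ventures LLC.
Chain via Harbor Industries Corp. → Brightpath Partners LP (R3): 88% × 78% × 21% = 14.4144% of Copperline Ventures LLC.
Aggregating (R2): 24.18% + 14.2639% + 14.4144% = 52.8583%.

52.8583%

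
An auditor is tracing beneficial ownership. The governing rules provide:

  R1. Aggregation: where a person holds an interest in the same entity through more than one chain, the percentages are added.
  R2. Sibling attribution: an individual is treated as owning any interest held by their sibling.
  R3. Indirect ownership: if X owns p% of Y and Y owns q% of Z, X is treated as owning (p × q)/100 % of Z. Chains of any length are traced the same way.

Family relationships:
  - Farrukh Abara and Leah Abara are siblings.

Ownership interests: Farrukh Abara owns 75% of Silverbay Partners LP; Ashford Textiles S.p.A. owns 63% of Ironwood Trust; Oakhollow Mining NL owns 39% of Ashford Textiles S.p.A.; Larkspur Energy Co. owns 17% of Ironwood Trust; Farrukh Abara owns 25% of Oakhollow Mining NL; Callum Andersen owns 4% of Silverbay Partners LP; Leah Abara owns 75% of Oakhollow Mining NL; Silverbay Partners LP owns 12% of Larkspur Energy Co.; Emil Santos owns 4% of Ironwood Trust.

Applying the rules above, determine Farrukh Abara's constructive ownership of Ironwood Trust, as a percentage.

By sibling attribution (R2), Farrukh Abara is treated as also owning Leah Abara's interest in Oakhollow Mining NL, giving 25% + 75% = 100%.
Chain via Silverbay Partners LP → Larkspur Energy Co. (R3): 75% × 12% × 17% = 1.53% of Ironwood Trust.
Chain via Oakhollow Mining NL → Ashford Textiles S.p.A. (R3): 100% × 39% × 63% = 24.57% of Ironwood Trust.
Aggregating (R1): 1.53% + 24.57% = 26.1%.

26.1%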